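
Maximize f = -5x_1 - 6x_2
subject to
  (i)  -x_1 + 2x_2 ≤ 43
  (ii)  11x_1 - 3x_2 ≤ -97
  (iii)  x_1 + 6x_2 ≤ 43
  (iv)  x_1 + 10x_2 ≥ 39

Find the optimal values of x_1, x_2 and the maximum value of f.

Feasible corners and f = -5x_1 - 6x_2:
  (-43/2, 43/4) → f = 43
  (-88/3, 41/6) → f = 317/3
  (-151/23, 190/23) → f = -385/23
  (-853/113, 526/113) → f = 1109/113

x_1 = -88/3, x_2 = 41/6, maximum f = 317/3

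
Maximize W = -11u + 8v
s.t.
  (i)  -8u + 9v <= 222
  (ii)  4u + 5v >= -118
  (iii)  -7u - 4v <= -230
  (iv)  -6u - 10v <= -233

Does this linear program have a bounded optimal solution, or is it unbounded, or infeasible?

bounded optimum

Feasible corners and W = -11u + 8v:
  (1182/95, 3394/95) → W = 2830/19
  (684/23, 251/46) → W = -6520/23
The feasible region has finitely many vertices and no improving ray; the maximum is 2830/19 at (1182/95, 3394/95).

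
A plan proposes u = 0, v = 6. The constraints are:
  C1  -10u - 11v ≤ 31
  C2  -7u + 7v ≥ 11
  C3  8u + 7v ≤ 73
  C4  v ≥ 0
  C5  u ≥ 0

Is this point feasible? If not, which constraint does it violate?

feasible

C1: -66 ≤ 31 ✓
C2: 42 ≥ 11 ✓
C3: 42 ≤ 73 ✓
C4: 6 ≥ 0 ✓
C5: 0 ≥ 0 ✓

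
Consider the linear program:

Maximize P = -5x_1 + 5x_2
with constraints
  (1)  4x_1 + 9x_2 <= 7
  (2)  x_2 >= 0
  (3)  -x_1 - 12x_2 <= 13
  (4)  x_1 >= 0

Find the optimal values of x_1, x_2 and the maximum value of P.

Extreme points and P = -5x_1 + 5x_2:
  (7/4, 0) → P = -35/4
  (0, 7/9) → P = 35/9
  (0, 0) → P = 0

At the optimal vertex, 4x_1 + 9x_2 = 7 and x_1 = 0.
Solving simultaneously gives x_1 = 0, x_2 = 7/9.

x_1 = 0, x_2 = 7/9, maximum P = 35/9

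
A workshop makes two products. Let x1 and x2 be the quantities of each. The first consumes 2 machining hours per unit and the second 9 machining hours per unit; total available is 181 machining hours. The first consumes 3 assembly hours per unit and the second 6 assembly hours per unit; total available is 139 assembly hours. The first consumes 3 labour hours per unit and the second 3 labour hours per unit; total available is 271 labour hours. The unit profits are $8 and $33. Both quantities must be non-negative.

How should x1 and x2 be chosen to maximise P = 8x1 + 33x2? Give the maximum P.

x1 = 11, x2 = 53/3, maximum P = 671

Corner points and P = 8x1 + 33x2:
  (0, 0) → P = 0
  (0, 181/9) → P = 1991/3
  (139/3, 0) → P = 1112/3
  (11, 53/3) → P = 671

The binding constraints are 2x1 + 9x2 = 181 and 3x1 + 6x2 = 139.
Solving simultaneously gives x1 = 11, x2 = 53/3.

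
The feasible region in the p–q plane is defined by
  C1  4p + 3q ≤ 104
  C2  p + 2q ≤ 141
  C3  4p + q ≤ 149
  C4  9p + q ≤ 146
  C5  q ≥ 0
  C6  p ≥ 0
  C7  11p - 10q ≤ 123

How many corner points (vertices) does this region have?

5

The feasible vertices (each the meet of two boundaries and inside every other half-plane) are:
  (334/23, 352/23)
  (0, 104/3)
  (1583/101, 499/101)
  (0, 0)
  (123/11, 0)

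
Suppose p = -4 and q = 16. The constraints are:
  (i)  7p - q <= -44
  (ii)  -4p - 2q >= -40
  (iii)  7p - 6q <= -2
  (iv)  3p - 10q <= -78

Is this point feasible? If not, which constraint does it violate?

(i): -44 ≤ -44 ✓
(ii): -16 ≥ -40 ✓
(iii): -124 ≤ -2 ✓
(iv): -172 ≤ -78 ✓

feasible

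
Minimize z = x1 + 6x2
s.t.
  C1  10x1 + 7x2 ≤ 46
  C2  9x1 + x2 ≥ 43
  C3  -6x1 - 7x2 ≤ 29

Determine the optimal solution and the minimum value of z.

x1 = 75/4, x2 = -283/14, minimum z = -2871/28

Vertices and z = x1 + 6x2:
  (255/53, -16/53) → z = 3
  (75/4, -283/14) → z = -2871/28
  (110/19, -173/19) → z = -928/19

The binding constraints are 10x1 + 7x2 = 46 and -6x1 - 7x2 = 29.
Solving simultaneously gives x1 = 75/4, x2 = -283/14.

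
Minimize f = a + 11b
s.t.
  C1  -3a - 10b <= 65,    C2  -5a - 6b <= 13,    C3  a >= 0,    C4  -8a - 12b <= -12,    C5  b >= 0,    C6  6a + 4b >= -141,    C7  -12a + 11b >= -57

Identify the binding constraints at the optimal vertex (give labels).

C4 and C5

Corner points and f = a + 11b:
  (0, 1) → f = 11
  (3/2, 0) → f = 3/2
  (19/4, 0) → f = 19/4
The feasible region is unbounded (it extends along (0, 1), (11, 12)), but f strictly increases along every unbounded feasible direction, so there is no improving ray and the minimum is attained at a vertex.

The minimum is at (3/2, 0). Substituting into each constraint, equality holds for C4 and C5; the remaining constraints have slack.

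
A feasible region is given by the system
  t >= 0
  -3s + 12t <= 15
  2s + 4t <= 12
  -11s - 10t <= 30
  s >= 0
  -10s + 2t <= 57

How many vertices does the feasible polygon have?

4

Pairwise boundary intersections that survive every other constraint:
  (6, 0)
  (0, 0)
  (7/3, 11/6)
  (0, 5/4)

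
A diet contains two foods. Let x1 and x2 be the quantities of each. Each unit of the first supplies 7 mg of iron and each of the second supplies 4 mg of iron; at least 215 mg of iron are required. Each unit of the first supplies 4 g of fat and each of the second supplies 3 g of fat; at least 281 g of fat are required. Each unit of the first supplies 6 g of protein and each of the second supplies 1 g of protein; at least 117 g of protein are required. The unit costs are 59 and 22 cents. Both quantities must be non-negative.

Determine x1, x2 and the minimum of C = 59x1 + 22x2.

x1 = 5, x2 = 87, minimum C = 2209

Corner points and C = 59x1 + 22x2:
  (0, 117) → C = 2574
  (281/4, 0) → C = 16579/4
  (5, 87) → C = 2209
The feasible region is unbounded (it extends along (0, 1), (1, 0)), but C strictly increases along every unbounded feasible direction, so there is no improving ray and the minimum is attained at a vertex.

The optimum lies where 4x1 + 3x2 = 281 and 6x1 + x2 = 117.
Solving simultaneously gives x1 = 5, x2 = 87.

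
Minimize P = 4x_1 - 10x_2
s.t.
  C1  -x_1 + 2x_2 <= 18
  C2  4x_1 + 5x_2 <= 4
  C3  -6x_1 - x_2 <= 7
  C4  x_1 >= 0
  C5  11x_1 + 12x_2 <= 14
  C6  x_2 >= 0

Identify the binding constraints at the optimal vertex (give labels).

C2 and C4

Feasible corners and P = 4x_1 - 10x_2:
  (0, 4/5) → P = -8
  (1, 0) → P = 4
  (0, 0) → P = 0

The minimum is at (0, 4/5). Substituting into each constraint, equality holds for C2 and C4; the remaining constraints have slack.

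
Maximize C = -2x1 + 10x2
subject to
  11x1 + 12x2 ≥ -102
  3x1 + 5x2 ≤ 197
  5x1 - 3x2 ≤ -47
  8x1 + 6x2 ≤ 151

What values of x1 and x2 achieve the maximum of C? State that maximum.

At the optimal vertex, 11x1 + 12x2 = -102 and 3x1 + 5x2 = 197.
Solving simultaneously gives x1 = -2874/19, x2 = 2473/19.

x1 = -2874/19, x2 = 2473/19, maximum C = 30478/19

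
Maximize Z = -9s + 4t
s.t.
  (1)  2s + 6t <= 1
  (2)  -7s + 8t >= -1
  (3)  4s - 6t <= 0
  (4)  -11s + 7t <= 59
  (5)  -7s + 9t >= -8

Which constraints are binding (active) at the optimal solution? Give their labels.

Corner points and Z = -9s + 4t:
  (1/6, 1/9) → Z = -19/18
  (-347/80, 129/80) → Z = 3639/80
  (-177/19, -118/19) → Z = 59

The maximum is at (-177/19, -118/19). Substituting into each constraint, equality holds for (3) and (4); the remaining constraints have slack.

(3) and (4)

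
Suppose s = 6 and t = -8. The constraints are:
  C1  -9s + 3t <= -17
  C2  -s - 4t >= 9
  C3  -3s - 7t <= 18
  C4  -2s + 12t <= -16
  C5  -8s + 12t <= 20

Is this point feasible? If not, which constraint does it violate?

Constraint C3: -3s - 7t = 38, which is not ≤ 18. All other constraints are satisfied.

not feasible — violates C3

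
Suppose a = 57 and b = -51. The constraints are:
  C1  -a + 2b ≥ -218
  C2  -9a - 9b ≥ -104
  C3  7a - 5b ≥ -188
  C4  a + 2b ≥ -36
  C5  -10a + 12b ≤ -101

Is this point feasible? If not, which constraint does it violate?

Constraint C4: a + 2b = -45, which is not ≥ -36. All other constraints are satisfied.

not feasible — violates C4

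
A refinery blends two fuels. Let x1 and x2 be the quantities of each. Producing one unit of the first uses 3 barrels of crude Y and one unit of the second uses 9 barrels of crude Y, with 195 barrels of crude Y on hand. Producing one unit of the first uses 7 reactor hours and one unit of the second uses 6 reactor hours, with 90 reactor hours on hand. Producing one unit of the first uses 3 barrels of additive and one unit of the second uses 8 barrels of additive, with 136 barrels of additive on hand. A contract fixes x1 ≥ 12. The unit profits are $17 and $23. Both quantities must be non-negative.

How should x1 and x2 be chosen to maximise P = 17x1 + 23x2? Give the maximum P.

x1 = 12, x2 = 1, maximum P = 227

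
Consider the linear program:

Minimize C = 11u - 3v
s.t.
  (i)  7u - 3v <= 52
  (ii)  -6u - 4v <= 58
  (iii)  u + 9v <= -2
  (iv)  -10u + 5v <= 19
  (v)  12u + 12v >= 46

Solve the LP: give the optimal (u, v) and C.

u = 73/16, v = -35/48, minimum C = 419/8

Extreme points and C = 11u - 3v:
  (7, -1) → C = 80
  (127/20, -151/60) → C = 387/5
  (73/16, -35/48) → C = 419/8

The optimum lies where u + 9v = -2 and 12u + 12v = 46.
Solving simultaneously gives u = 73/16, v = -35/48.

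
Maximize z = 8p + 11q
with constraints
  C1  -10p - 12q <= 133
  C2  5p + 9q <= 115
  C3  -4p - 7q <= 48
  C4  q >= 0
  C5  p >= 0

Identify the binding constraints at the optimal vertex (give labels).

Extreme points and z = 8p + 11q:
  (23, 0) → z = 184
  (0, 115/9) → z = 1265/9
  (0, 0) → z = 0

The maximum is at (23, 0). Substituting into each constraint, equality holds for C2 and C4; the remaining constraints have slack.

C2 and C4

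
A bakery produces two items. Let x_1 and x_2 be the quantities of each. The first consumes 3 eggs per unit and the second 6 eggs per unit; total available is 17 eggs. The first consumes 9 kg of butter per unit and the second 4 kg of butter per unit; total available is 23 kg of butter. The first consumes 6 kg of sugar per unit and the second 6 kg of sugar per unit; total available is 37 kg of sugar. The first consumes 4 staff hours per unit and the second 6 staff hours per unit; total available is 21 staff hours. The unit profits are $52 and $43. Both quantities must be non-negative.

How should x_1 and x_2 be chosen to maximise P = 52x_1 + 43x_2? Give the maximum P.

x_1 = 5/3, x_2 = 2, maximum P = 518/3

Vertices and P = 52x_1 + 43x_2:
  (0, 0) → P = 0
  (0, 17/6) → P = 731/6
  (23/9, 0) → P = 1196/9
  (5/3, 2) → P = 518/3

The optimum lies where 3x_1 + 6x_2 = 17 and 9x_1 + 4x_2 = 23.
Solving simultaneously gives x_1 = 5/3, x_2 = 2.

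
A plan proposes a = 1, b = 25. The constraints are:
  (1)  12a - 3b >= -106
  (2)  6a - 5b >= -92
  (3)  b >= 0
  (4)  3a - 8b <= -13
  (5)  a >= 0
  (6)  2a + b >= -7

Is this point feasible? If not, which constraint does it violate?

not feasible — violates (2)

Constraint (2): 6a - 5b = -119, which is not ≥ -92. All other constraints are satisfied.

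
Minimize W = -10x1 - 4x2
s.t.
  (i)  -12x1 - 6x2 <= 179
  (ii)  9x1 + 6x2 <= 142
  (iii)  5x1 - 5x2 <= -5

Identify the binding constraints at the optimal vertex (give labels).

Vertices and W = -10x1 - 4x2:
  (-107, 1105/6) → W = 1000/3
  (-185/18, -167/18) → W = 1259/9
  (136/15, 151/15) → W = -1964/15

The minimum is at (136/15, 151/15). Substituting into each constraint, equality holds for (ii) and (iii); the remaining constraints have slack.

(ii) and (iii)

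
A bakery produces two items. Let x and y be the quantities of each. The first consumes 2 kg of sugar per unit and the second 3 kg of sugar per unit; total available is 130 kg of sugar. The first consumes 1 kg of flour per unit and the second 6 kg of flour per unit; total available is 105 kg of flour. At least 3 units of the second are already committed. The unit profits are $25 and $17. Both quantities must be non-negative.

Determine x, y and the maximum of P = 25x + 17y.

x = 121/2, y = 3, maximum P = 3127/2

Corner points and P = 25x + 17y:
  (0, 35/2) → P = 595/2
  (0, 3) → P = 51
  (155/3, 80/9) → P = 12985/9
  (121/2, 3) → P = 3127/2

At the optimal vertex, 2x + 3y = 130 and y = 3.
Solving simultaneously gives x = 121/2, y = 3.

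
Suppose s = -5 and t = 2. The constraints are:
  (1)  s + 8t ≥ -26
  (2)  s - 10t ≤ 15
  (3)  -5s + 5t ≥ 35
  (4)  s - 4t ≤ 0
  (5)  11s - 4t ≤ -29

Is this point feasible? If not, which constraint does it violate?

feasible

(1): 11 ≥ -26 ✓
(2): -25 ≤ 15 ✓
(3): 35 ≥ 35 ✓
(4): -13 ≤ 0 ✓
(5): -63 ≤ -29 ✓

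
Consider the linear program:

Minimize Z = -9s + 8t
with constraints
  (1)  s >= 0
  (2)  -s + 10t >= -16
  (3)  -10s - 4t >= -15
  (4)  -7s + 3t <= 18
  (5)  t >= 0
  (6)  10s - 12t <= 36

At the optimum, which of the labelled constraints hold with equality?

(3) and (5)

Vertices and Z = -9s + 8t:
  (0, 15/4) → Z = 30
  (0, 0) → Z = 0
  (3/2, 0) → Z = -27/2

The minimum is at (3/2, 0). Substituting into each constraint, equality holds for (3) and (5); the remaining constraints have slack.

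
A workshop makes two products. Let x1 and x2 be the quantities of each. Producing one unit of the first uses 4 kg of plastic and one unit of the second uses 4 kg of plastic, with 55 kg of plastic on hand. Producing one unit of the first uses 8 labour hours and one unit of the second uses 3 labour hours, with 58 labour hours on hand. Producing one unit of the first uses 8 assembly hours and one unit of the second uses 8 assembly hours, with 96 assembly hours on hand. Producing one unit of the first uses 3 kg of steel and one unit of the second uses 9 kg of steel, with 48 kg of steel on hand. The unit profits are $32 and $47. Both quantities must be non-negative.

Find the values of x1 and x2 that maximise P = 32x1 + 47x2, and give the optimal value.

x1 = 6, x2 = 10/3, maximum P = 1046/3

Extreme points and P = 32x1 + 47x2:
  (0, 0) → P = 0
  (0, 16/3) → P = 752/3
  (29/4, 0) → P = 232
  (6, 10/3) → P = 1046/3

The optimum lies where 8x1 + 3x2 = 58 and 3x1 + 9x2 = 48.
Solving simultaneously gives x1 = 6, x2 = 10/3.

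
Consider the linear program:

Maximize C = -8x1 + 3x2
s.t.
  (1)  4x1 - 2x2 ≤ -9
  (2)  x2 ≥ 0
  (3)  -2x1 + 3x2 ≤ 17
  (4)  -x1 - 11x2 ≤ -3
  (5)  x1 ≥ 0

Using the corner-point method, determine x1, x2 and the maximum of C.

Extreme points and C = -8x1 + 3x2:
  (7/8, 25/4) → C = 47/4
  (0, 9/2) → C = 27/2
  (0, 17/3) → C = 17

The binding constraints are -2x1 + 3x2 = 17 and x1 = 0.
Solving simultaneously gives x1 = 0, x2 = 17/3.

x1 = 0, x2 = 17/3, maximum C = 17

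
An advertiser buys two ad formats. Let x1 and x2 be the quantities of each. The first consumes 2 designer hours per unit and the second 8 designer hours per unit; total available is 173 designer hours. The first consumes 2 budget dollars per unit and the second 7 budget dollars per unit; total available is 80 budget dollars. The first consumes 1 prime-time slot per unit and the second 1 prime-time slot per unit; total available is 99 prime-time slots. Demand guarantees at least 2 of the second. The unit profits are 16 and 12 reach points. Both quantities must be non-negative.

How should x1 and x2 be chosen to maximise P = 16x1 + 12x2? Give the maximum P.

Corner points and P = 16x1 + 12x2:
  (0, 80/7) → P = 960/7
  (0, 2) → P = 24
  (33, 2) → P = 552

The optimum lies where 2x1 + 7x2 = 80 and x2 = 2.
Solving simultaneously gives x1 = 33, x2 = 2.

x1 = 33, x2 = 2, maximum P = 552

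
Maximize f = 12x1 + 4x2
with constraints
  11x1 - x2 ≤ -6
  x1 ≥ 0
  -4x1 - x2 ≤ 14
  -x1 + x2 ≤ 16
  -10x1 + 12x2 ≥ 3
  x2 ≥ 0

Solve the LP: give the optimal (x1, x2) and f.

x1 = 1, x2 = 17, maximum f = 80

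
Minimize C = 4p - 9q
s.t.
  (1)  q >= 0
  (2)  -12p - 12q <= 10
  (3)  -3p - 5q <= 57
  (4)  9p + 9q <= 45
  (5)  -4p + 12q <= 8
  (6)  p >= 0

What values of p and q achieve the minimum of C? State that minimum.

p = 0, q = 2/3, minimum C = -6

Feasible corners and C = 4p - 9q:
  (5, 0) → C = 20
  (0, 0) → C = 0
  (13/4, 7/4) → C = -11/4
  (0, 2/3) → C = -6

The binding constraints are -4p + 12q = 8 and p = 0.
Solving simultaneously gives p = 0, q = 2/3.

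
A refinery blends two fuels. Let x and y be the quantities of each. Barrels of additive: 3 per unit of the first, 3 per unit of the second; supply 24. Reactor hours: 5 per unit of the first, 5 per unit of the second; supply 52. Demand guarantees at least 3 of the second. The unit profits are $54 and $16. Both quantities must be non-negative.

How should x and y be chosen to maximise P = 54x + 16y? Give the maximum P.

Feasible corners and P = 54x + 16y:
  (0, 8) → P = 128
  (0, 3) → P = 48
  (5, 3) → P = 318

At the optimal vertex, 3x + 3y = 24 and y = 3.
Solving simultaneously gives x = 5, y = 3.

x = 5, y = 3, maximum P = 318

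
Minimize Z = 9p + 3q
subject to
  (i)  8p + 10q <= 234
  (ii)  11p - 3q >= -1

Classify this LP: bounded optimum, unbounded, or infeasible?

unbounded

From the feasible point (346/67, 1291/67), moving in the direction (-3, -11) keeps every constraint satisfied while Z decreases without bound.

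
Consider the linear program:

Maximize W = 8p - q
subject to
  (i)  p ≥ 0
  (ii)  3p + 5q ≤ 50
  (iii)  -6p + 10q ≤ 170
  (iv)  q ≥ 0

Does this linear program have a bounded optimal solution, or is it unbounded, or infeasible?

bounded optimum

Extreme points and W = 8p - q:
  (0, 10) → W = -10
  (0, 0) → W = 0
  (50/3, 0) → W = 400/3
The feasible region has finitely many vertices and no improving ray; the maximum is 400/3 at (50/3, 0).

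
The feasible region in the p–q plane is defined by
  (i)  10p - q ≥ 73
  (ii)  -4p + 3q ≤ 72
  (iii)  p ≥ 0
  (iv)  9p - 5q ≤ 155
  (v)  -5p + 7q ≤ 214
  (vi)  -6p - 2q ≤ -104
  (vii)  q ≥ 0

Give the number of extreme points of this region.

Of the 21 pairwise boundary intersections, those satisfying every inequality are:
  (145/13, 501/13)
  (125/13, 301/13)
  (2155/38, 2701/38)
  (415/24, 1/8)

4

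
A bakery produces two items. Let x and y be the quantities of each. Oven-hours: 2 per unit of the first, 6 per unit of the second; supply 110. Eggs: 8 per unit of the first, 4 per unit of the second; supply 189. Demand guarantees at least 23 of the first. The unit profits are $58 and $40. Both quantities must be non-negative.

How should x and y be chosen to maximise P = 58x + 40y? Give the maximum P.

Vertices and P = 58x + 40y:
  (189/8, 0) → P = 5481/4
  (23, 0) → P = 1334
  (23, 5/4) → P = 1384

The binding constraints are 8x + 4y = 189 and x = 23.
Solving simultaneously gives x = 23, y = 5/4.

x = 23, y = 5/4, maximum P = 1384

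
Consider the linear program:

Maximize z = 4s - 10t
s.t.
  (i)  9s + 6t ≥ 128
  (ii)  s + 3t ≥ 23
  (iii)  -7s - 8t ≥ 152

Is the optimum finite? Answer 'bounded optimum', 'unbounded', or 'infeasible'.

infeasible

The boundaries 9s + 6t = 128 and s + 3t = 23 meet at (82/7, 79/21), but that point violates -7s - 8t ≥ 152. Every candidate vertex is excluded by some other constraint, so the feasible region is empty.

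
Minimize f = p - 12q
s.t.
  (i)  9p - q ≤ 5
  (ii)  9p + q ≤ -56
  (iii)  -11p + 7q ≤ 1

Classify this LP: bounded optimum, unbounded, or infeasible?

bounded optimum

Vertices and f = p - 12q:
  (-17/6, -61/2) → f = 2179/6
  (-393/74, -607/74) → f = 6891/74
The feasible region has finitely many vertices and no improving ray; the minimum is 6891/74 at (-393/74, -607/74).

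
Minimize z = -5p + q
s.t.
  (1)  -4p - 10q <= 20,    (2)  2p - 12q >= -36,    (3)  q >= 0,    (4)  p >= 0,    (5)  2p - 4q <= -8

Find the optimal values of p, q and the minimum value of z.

Vertices and z = -5p + q:
  (0, 3) → z = 3
  (3, 7/2) → z = -23/2
  (0, 2) → z = 2

p = 3, q = 7/2, minimum z = -23/2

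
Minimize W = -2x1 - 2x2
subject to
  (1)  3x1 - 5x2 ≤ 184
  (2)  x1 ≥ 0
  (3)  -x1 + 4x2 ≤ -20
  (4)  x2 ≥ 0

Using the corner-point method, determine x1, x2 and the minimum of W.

Corner points and W = -2x1 - 2x2:
  (636/7, 124/7) → W = -1520/7
  (184/3, 0) → W = -368/3
  (20, 0) → W = -40

x1 = 636/7, x2 = 124/7, minimum W = -1520/7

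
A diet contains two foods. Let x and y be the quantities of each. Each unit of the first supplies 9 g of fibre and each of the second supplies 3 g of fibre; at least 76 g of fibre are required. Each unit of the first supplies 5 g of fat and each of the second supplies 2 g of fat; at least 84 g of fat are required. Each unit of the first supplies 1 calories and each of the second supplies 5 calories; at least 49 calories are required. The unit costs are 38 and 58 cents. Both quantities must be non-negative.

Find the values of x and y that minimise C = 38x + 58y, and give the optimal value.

Feasible corners and C = 38x + 58y:
  (0, 42) → C = 2436
  (49, 0) → C = 1862
  (14, 7) → C = 938
The feasible region is unbounded (it extends along (0, 1), (1, 0)), but C strictly increases along every unbounded feasible direction, so there is no improving ray and the minimum is attained at a vertex.

At the optimal vertex, 5x + 2y = 84 and x + 5y = 49.
Solving simultaneously gives x = 14, y = 7.

x = 14, y = 7, minimum C = 938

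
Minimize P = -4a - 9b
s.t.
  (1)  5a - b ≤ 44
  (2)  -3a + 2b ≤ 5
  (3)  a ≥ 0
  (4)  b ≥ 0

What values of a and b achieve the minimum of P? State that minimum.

a = 93/7, b = 157/7, minimum P = -255

Vertices and P = -4a - 9b:
  (93/7, 157/7) → P = -255
  (44/5, 0) → P = -176/5
  (0, 5/2) → P = -45/2
  (0, 0) → P = 0

At the optimal vertex, 5a - b = 44 and -3a + 2b = 5.
Solving simultaneously gives a = 93/7, b = 157/7.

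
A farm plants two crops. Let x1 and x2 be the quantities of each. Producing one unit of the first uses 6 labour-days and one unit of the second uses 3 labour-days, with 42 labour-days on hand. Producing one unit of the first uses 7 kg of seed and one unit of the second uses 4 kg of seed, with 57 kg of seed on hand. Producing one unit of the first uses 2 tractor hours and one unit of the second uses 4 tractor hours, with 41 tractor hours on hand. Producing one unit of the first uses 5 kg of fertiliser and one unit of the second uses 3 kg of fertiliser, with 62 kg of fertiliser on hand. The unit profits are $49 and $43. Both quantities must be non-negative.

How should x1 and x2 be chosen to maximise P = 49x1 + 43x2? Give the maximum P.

The binding constraints are 6x1 + 3x2 = 42 and 2x1 + 4x2 = 41.
Solving simultaneously gives x1 = 5/2, x2 = 9.

x1 = 5/2, x2 = 9, maximum P = 1019/2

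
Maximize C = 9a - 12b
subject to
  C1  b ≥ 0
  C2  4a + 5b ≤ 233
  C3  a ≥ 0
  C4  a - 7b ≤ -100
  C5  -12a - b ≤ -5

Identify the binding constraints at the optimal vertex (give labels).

Corner points and C = 9a - 12b:
  (0, 233/5) → C = -2796/5
  (377/11, 211/11) → C = 861/11
  (0, 100/7) → C = -1200/7

The maximum is at (377/11, 211/11). Substituting into each constraint, equality holds for C2 and C4; the remaining constraints have slack.

C2 and C4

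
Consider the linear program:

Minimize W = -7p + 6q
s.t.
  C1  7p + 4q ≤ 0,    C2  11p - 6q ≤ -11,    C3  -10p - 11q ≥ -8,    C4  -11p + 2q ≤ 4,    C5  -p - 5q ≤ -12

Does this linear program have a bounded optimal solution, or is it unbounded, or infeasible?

infeasible

The boundaries -10p - 11q = -8 and -p - 5q = -12 meet at (-92/39, 112/39), but that point violates -11p + 2q ≤ 4. Every candidate vertex is excluded by some other constraint, so the feasible region is empty.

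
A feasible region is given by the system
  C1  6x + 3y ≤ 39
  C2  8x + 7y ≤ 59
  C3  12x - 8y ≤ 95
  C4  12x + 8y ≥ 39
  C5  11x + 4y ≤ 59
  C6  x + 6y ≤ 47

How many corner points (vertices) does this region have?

5

Of the 15 pairwise boundary intersections, those satisfying every inequality are:
  (59/15, 59/15)
  (25/41, 317/41)
  (67/12, -7/2)
  (213/34, -337/136)
  (-71/32, 525/64)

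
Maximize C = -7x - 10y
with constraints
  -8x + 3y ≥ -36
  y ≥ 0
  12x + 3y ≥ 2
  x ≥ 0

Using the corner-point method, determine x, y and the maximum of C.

Corner points and C = -7x - 10y:
  (9/2, 0) → C = -63/2
  (1/6, 0) → C = -7/6
  (0, 2/3) → C = -20/3
The feasible region is unbounded (it extends along (0, 1), (3, 8)), but C strictly decreases along every unbounded feasible direction, so there is no improving ray and the maximum is attained at a vertex.

x = 1/6, y = 0, maximum C = -7/6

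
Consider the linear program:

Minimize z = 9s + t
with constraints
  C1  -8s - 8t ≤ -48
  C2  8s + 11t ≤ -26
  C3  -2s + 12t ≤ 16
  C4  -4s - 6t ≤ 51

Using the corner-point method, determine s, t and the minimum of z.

s = 92/3, t = -74/3, minimum z = 754/3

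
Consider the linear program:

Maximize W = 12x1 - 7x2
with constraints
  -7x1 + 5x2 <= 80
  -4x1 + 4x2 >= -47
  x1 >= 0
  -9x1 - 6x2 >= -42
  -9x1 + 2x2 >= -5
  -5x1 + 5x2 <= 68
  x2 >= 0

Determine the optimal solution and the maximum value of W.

Extreme points and W = 12x1 - 7x2:
  (0, 7) → W = -49
  (0, 0) → W = 0
  (19/12, 37/8) → W = -107/8
  (5/9, 0) → W = 20/3

x1 = 5/9, x2 = 0, maximum W = 20/3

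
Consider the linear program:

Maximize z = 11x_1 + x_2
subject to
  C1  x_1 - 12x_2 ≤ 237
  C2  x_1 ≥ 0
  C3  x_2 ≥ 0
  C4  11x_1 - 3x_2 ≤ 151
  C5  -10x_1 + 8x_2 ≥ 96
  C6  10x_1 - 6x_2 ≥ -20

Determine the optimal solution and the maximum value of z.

x_1 = 161/6, x_2 = 865/18, maximum z = 3089/9

Feasible corners and z = 11x_1 + x_2:
  (748/29, 1283/29) → z = 9511/29
  (161/6, 865/18) → z = 3089/9
  (104/5, 38) → z = 1334/5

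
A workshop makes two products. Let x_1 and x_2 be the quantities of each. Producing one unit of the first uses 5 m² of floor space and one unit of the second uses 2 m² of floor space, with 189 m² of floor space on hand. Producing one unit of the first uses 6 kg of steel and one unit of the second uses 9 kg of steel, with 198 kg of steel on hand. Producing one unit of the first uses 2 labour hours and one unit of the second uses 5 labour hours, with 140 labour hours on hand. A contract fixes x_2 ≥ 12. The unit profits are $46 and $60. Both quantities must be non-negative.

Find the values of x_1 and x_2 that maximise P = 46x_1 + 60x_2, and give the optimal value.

x_1 = 15, x_2 = 12, maximum P = 1410

Extreme points and P = 46x_1 + 60x_2:
  (0, 22) → P = 1320
  (0, 12) → P = 720
  (15, 12) → P = 1410

At the optimal vertex, 6x_1 + 9x_2 = 198 and x_2 = 12.
Solving simultaneously gives x_1 = 15, x_2 = 12.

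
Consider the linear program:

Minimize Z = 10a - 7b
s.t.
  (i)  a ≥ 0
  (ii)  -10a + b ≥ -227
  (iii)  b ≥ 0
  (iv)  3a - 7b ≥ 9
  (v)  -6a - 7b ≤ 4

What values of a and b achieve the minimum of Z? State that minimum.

a = 3, b = 0, minimum Z = 30

Vertices and Z = 10a - 7b:
  (227/10, 0) → Z = 227
  (1580/67, 591/67) → Z = 11663/67
  (3, 0) → Z = 30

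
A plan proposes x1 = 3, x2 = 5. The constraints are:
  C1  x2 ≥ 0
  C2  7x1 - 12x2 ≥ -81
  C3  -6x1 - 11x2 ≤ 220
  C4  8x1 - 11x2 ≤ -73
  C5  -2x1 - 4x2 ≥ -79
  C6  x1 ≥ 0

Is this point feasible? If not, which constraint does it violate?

Constraint C4: 8x1 - 11x2 = -31, which is not ≤ -73. All other constraints are satisfied.

not feasible — violates C4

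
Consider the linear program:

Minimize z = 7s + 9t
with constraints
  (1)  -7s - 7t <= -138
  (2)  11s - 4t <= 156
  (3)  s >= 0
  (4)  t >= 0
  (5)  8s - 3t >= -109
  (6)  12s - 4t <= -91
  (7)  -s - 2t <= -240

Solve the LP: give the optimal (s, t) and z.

s = 502/19, t = 2029/19, minimum z = 21775/19

Extreme points and z = 7s + 9t:
  (163/4, 145) → z = 6361/4
  (502/19, 2029/19) → z = 21775/19
  (389/14, 2971/28) → z = 32185/28

The optimum lies where 8s - 3t = -109 and -s - 2t = -240.
Solving simultaneously gives s = 502/19, t = 2029/19.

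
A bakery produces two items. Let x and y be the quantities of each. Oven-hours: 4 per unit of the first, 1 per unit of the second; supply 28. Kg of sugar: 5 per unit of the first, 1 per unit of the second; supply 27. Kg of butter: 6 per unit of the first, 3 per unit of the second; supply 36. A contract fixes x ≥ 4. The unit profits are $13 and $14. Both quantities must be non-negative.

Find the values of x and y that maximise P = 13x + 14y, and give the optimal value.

x = 4, y = 4, maximum P = 108

The binding constraints are 6x + 3y = 36 and x = 4.
Solving simultaneously gives x = 4, y = 4.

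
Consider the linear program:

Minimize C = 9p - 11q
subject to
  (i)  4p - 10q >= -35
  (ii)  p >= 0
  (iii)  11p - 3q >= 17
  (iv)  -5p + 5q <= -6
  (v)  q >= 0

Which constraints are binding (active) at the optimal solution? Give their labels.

Vertices and C = 9p - 11q:
  (47/6, 199/30) → C = -37/15
  (67/40, 19/40) → C = 197/20
  (17/11, 0) → C = 153/11
The feasible region is unbounded (it extends along (5, 2), (1, 0)), but C strictly increases along every unbounded feasible direction, so there is no improving ray and the minimum is attained at a vertex.

The minimum is at (47/6, 199/30). Substituting into each constraint, equality holds for (i) and (iv); the remaining constraints have slack.

(i) and (iv)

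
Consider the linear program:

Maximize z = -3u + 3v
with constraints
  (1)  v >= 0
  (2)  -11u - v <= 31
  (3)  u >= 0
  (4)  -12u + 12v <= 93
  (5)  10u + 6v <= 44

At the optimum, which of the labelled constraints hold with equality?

Corner points and z = -3u + 3v:
  (0, 0) → z = 0
  (22/5, 0) → z = -66/5
  (0, 22/3) → z = 22

The maximum is at (0, 22/3). Substituting into each constraint, equality holds for (3) and (5); the remaining constraints have slack.

(3) and (5)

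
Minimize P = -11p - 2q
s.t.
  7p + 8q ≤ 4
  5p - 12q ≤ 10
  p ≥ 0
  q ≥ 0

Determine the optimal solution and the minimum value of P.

p = 4/7, q = 0, minimum P = -44/7

Vertices and P = -11p - 2q:
  (0, 1/2) → P = -1
  (4/7, 0) → P = -44/7
  (0, 0) → P = 0

The binding constraints are 7p + 8q = 4 and q = 0.
Solving simultaneously gives p = 4/7, q = 0.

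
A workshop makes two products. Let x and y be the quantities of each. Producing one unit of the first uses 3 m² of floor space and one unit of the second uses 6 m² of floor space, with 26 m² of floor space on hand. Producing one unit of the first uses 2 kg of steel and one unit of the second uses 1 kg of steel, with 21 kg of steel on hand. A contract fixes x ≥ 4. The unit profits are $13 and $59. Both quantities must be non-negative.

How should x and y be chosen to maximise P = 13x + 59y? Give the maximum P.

x = 4, y = 7/3, maximum P = 569/3

Vertices and P = 13x + 59y:
  (26/3, 0) → P = 338/3
  (4, 0) → P = 52
  (4, 7/3) → P = 569/3

The binding constraints are 3x + 6y = 26 and x = 4.
Solving simultaneously gives x = 4, y = 7/3.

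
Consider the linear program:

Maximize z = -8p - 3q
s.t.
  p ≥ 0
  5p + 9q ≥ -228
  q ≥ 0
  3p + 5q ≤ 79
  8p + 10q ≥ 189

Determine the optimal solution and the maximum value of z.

p = 31/2, q = 13/2, maximum z = -287/2

Feasible corners and z = -8p - 3q:
  (79/3, 0) → z = -632/3
  (189/8, 0) → z = -189
  (31/2, 13/2) → z = -287/2

At the optimal vertex, 3p + 5q = 79 and 8p + 10q = 189.
Solving simultaneously gives p = 31/2, q = 13/2.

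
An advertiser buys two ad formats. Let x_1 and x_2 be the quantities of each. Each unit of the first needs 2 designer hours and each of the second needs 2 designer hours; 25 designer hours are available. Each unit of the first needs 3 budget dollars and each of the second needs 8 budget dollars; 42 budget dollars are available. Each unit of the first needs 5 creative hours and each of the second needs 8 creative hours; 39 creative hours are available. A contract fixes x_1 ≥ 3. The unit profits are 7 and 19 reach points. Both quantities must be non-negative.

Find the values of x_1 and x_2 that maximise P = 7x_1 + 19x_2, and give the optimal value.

x_1 = 3, x_2 = 3, maximum P = 78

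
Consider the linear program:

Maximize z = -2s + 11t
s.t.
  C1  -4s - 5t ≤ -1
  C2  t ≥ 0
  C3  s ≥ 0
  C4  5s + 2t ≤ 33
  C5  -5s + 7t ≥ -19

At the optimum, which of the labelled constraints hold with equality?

C3 and C4

Feasible corners and z = -2s + 11t:
  (1/4, 0) → z = -1/2
  (0, 1/5) → z = 11/5
  (19/5, 0) → z = -38/5
  (0, 33/2) → z = 363/2
  (269/45, 14/9) → z = 232/45

The maximum is at (0, 33/2). Substituting into each constraint, equality holds for C3 and C4; the remaining constraints have slack.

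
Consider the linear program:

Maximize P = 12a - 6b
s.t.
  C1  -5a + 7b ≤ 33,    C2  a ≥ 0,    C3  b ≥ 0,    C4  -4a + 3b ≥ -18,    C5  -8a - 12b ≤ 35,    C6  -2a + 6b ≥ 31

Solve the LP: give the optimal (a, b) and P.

a = 225/13, b = 222/13, maximum P = 1368/13

Corner points and P = 12a - 6b:
  (225/13, 222/13) → P = 1368/13
  (19/16, 89/16) → P = -153/8
  (67/6, 80/9) → P = 242/3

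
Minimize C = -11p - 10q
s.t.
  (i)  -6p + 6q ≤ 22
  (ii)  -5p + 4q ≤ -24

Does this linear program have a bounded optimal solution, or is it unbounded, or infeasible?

From the feasible point (116/3, 127/3), moving in the direction (6, 6) keeps every constraint satisfied while C decreases without bound.

unbounded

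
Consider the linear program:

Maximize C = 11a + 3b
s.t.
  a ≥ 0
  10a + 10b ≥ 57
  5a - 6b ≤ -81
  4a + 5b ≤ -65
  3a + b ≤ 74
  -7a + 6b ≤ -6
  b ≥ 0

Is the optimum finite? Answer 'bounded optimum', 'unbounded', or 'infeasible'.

The boundaries -7a + 6b = -6 and b = 0 meet at (6/7, 0), but that point violates 10a + 10b ≥ 57. Every candidate vertex is excluded by some other constraint, so the feasible region is empty.

infeasible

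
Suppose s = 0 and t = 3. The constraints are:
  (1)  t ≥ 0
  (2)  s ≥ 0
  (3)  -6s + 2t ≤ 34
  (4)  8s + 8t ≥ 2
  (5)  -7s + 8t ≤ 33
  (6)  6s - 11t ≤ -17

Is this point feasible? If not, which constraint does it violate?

feasible

(1): 3 ≥ 0 ✓
(2): 0 ≥ 0 ✓
(3): 6 ≤ 34 ✓
(4): 24 ≥ 2 ✓
(5): 24 ≤ 33 ✓
(6): -33 ≤ -17 ✓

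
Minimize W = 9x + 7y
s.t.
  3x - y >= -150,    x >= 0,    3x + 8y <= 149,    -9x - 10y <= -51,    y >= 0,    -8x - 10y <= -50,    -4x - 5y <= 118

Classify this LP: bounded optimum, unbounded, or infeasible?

Corner points and W = 9x + 7y:
  (0, 149/8) → W = 1043/8
  (0, 51/10) → W = 357/10
  (149/3, 0) → W = 447
  (1, 21/5) → W = 192/5
  (25/4, 0) → W = 225/4
The feasible region has finitely many vertices and no improving ray; the minimum is 357/10 at (0, 51/10).

bounded optimum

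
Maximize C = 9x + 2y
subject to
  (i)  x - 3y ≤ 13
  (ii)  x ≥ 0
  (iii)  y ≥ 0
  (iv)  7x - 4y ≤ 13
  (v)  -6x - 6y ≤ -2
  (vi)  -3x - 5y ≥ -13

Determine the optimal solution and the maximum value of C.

Vertices and C = 9x + 2y:
  (0, 1/3) → C = 2/3
  (0, 13/5) → C = 26/5
  (13/7, 0) → C = 117/7
  (1/3, 0) → C = 3
  (117/47, 52/47) → C = 1157/47

x = 117/47, y = 52/47, maximum C = 1157/47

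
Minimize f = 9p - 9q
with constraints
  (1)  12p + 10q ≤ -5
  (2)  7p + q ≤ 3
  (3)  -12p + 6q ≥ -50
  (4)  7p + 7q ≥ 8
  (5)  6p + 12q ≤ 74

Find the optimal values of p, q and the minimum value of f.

Corner points and f = 9p - 9q:
  (-115/14, 131/14) → f = -1107/7
  (-200/21, 153/14) → f = -2577/14
  (-211/21, 235/21) → f = -1338/7

The optimum lies where 7p + 7q = 8 and 6p + 12q = 74.
Solving simultaneously gives p = -211/21, q = 235/21.

p = -211/21, q = 235/21, minimum f = -1338/7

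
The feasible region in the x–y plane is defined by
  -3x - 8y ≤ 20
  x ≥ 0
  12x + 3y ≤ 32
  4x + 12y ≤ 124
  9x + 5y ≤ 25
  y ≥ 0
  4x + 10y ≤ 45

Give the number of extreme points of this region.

The feasible vertices (each the meet of two boundaries and inside every other half-plane) are:
  (0, 0)
  (0, 9/2)
  (85/33, 4/11)
  (8/3, 0)
  (5/14, 61/14)

5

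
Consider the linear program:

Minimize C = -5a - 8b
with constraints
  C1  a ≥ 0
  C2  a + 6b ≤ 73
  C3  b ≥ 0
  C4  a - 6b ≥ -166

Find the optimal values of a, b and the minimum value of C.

Feasible corners and C = -5a - 8b:
  (0, 73/6) → C = -292/3
  (0, 0) → C = 0
  (73, 0) → C = -365

a = 73, b = 0, minimum C = -365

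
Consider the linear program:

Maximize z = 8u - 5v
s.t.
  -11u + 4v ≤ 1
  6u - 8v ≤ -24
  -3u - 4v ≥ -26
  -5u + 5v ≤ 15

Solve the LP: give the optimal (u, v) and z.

u = 7/3, v = 19/4, maximum z = -61/12

Extreme points and z = 8u - 5v:
  (11/8, 129/32) → z = -293/32
  (11/7, 32/7) → z = -72/7
  (7/3, 19/4) → z = -61/12
  (2, 5) → z = -9

The binding constraints are 6u - 8v = -24 and -3u - 4v = -26.
Solving simultaneously gives u = 7/3, v = 19/4.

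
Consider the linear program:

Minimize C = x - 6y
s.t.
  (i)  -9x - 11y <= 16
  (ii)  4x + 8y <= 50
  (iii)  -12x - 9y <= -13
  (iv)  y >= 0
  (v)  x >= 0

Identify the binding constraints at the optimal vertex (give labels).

(ii) and (v)

Feasible corners and C = x - 6y:
  (25/2, 0) → C = 25/2
  (0, 25/4) → C = -75/2
  (13/12, 0) → C = 13/12
  (0, 13/9) → C = -26/3

The minimum is at (0, 25/4). Substituting into each constraint, equality holds for (ii) and (v); the remaining constraints have slack.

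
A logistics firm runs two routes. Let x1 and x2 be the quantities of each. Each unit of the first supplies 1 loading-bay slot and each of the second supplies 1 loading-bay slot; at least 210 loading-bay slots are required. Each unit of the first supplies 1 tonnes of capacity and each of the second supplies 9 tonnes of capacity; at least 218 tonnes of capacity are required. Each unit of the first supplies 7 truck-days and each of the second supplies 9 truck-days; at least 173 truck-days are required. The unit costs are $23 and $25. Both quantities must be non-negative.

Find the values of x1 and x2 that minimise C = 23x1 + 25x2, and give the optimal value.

Corner points and C = 23x1 + 25x2:
  (0, 210) → C = 5250
  (218, 0) → C = 5014
  (209, 1) → C = 4832
The feasible region is unbounded (it extends along (0, 1), (1, 0)), but C strictly increases along every unbounded feasible direction, so there is no improving ray and the minimum is attained at a vertex.

x1 = 209, x2 = 1, minimum C = 4832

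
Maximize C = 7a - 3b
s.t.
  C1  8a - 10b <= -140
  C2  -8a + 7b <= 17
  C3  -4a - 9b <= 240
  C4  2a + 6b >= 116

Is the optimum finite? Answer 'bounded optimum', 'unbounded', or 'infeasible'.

From the feasible point (135/4, 41), moving in the direction (10, 8) keeps every constraint satisfied while C increases without bound.

unbounded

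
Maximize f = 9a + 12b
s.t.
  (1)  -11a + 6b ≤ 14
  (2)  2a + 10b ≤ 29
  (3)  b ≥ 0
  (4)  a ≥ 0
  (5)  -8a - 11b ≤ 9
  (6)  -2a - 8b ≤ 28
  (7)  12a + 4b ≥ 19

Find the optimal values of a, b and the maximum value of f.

a = 29/2, b = 0, maximum f = 261/2

Vertices and f = 9a + 12b:
  (29/2, 0) → f = 261/2
  (37/56, 155/56) → f = 2193/56
  (19/12, 0) → f = 57/4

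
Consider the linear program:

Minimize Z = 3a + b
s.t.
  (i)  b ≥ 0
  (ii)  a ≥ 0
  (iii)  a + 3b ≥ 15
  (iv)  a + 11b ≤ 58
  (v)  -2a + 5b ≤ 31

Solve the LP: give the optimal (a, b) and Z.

Vertices and Z = 3a + b:
  (15, 0) → Z = 45
  (58, 0) → Z = 174
  (0, 5) → Z = 5
  (0, 58/11) → Z = 58/11

The binding constraints are a = 0 and a + 3b = 15.
Solving simultaneously gives a = 0, b = 5.

a = 0, b = 5, minimum Z = 5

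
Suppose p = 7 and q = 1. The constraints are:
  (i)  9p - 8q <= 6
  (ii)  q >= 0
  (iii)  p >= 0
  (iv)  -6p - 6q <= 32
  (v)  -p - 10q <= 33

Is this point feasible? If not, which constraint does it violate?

Constraint (i): 9p - 8q = 55, which is not ≤ 6. All other constraints are satisfied.

not feasible — violates (i)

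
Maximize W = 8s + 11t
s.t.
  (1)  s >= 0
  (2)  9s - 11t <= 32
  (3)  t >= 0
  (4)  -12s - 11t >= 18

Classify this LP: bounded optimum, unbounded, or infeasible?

infeasible

The boundaries s = 0 and 9s - 11t = 32 meet at (0, -32/11), but that point violates t ≥ 0. Every candidate vertex is excluded by some other constraint, so the feasible region is empty.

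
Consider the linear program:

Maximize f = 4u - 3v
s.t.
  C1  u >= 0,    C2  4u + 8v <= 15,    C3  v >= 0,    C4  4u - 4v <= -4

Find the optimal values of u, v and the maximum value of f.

Corner points and f = 4u - 3v:
  (0, 15/8) → f = -45/8
  (0, 1) → f = -3
  (7/12, 19/12) → f = -29/12

At the optimal vertex, 4u + 8v = 15 and 4u - 4v = -4.
Solving simultaneously gives u = 7/12, v = 19/12.

u = 7/12, v = 19/12, maximum f = -29/12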